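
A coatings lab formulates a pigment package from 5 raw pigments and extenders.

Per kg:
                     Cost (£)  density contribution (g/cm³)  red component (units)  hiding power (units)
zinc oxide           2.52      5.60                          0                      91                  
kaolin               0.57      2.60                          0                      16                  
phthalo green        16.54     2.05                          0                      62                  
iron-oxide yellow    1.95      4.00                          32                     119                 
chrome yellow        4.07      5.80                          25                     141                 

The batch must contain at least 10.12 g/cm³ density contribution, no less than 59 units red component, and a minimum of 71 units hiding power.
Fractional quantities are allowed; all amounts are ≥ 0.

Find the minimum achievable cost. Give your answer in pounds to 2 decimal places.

Let x1 = kg of zinc oxide, x2 = kg of kaolin, x3 = kg of phthalo green, x4 = kg of iron-oxide yellow, x5 = kg of chrome yellow.
Minimise 2.52x1 + 0.57x2 + 16.54x3 + 1.95x4 + 4.07x5 with:
  5.6x1 + 2.6x2 + 2.05x3 + 4x4 + 5.8x5 ≥ 10.12   (density contribution)
  32x4 + 25x5 ≥ 59   (red component)
  91x1 + 16x2 + 62x3 + 119x4 + 141x5 ≥ 71   (hiding power)
  x1, x2, x3, x4, x5 ≥ 0.
The cheapest feasible vertex uses only kaolin, iron-oxide yellow; zinc oxide, phthalo green, chrome yellow are not used. Binding constraints: density contribution and red component.
So kaolin = 1.056 kg, iron-oxide yellow = 1.844 kg.
Hence cost = 0.57·1.056 + 1.95·1.844 = £4.1977.

£4.20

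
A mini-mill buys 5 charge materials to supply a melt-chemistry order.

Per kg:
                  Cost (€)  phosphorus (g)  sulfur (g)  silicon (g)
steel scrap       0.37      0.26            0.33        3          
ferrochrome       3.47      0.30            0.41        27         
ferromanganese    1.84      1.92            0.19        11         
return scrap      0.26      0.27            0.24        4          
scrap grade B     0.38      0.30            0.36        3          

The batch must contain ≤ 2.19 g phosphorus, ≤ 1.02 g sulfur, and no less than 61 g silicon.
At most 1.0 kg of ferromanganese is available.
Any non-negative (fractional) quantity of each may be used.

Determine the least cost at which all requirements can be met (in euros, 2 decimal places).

Let x1 = kg of steel scrap, x2 = kg of ferrochrome, x3 = kg of ferromanganese, x4 = kg of return scrap, x5 = kg of scrap grade B.
min 0.37x1 + 3.47x2 + 1.84x3 + 0.26x4 + 0.38x5 subject to:
  0.26x1 + 0.3x2 + 1.92x3 + 0.27x4 + 0.3x5 ≤ 2.19   (phosphorus)
  0.33x1 + 0.41x2 + 0.19x3 + 0.24x4 + 0.36x5 ≤ 1.02   (sulfur)
  3x1 + 27x2 + 11x3 + 4x4 + 3x5 ≥ 61   (silicon)
  x3 ≤ 1
  x1, x2, x3, x4, x5 ≥ 0.
The optimal basis is {ferrochrome, return scrap}; steel scrap, ferromanganese, scrap grade B drop out. Binding constraints: sulfur and silicon.
That vertex is x2 = 2.182, x4 = 0.5227.
Cost = 3.47·2.182 + 0.26·0.5227 = 7.7074.

€7.71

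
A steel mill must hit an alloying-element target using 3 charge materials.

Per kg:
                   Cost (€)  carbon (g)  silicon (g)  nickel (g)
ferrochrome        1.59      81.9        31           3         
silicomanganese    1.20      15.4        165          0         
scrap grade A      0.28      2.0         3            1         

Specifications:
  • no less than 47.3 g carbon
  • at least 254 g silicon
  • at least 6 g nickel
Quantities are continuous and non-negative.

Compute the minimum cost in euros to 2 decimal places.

Treat it as an LP. Let x1 = kg of ferrochrome, x2 = kg of silicomanganese, x3 = kg of scrap grade A.
min 1.59x1 + 1.2x2 + 0.28x3 subject to:
  81.9x1 + 15.4x2 + 2x3 ≥ 47.3   (carbon)
  31x1 + 165x2 + 3x3 ≥ 254   (silicon)
  3x1 + 1x3 ≥ 6   (nickel)
  x1, x2, x3 ≥ 0.
The optimal mix uses every input. Binding constraints: carbon, silicon, nickel.
Solving gives x1 = 0.1797, x2 = 1.406, x3 = 5.461.
Objective = 1.59·0.1797 + 1.2·1.406 + 0.28·5.461 = 3.5020.

€3.50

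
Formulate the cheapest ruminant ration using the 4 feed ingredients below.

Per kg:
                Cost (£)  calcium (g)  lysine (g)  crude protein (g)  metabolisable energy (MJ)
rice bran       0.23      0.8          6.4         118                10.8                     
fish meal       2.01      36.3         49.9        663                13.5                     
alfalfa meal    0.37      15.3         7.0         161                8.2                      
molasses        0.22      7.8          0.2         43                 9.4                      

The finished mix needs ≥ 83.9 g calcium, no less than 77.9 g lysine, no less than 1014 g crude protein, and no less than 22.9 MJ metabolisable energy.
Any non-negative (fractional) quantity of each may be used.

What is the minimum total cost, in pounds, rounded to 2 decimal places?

£3.37

This is a linear program. Let x1 = kg of rice bran, x2 = kg of fish meal, x3 = kg of alfalfa meal, x4 = kg of molasses.
Minimise 0.23x1 + 2.01x2 + 0.37x3 + 0.22x4 s.t.:
  0.8x1 + 36.3x2 + 15.3x3 + 7.8x4 ≥ 83.9   (calcium)
  6.4x1 + 49.9x2 + 7x3 + 0.2x4 ≥ 77.9   (lysine)
  118x1 + 663x2 + 161x3 + 43x4 ≥ 1014   (crude protein)
  10.8x1 + 13.5x2 + 8.2x3 + 9.4x4 ≥ 22.9   (metabolisable energy)
  x1, x2, x3, x4 ≥ 0.
The minimum-cost mix takes nothing from rice bran, molasses — only fish meal, alfalfa meal. Binding constraints: calcium and lysine.
Solving gives x2 = 1.187, x3 = 2.668.
Cost = 2.01·1.187 + 0.37·2.668 = 3.3730.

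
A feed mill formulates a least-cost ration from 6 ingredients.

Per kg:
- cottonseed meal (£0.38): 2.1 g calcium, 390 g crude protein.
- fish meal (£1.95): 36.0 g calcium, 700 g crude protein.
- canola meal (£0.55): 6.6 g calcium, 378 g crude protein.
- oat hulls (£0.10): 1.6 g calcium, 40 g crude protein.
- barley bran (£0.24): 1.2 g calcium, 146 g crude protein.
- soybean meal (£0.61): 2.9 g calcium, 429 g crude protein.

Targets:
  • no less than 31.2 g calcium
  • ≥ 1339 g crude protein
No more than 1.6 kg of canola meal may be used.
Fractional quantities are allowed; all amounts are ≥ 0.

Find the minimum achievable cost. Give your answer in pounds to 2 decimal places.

£2.25

This is a linear program. Let x1 = kg of cottonseed meal, x2 = kg of fish meal, x3 = kg of canola meal, x4 = kg of oat hulls, x5 = kg of barley bran, x6 = kg of soybean meal.
Minimise 0.38x1 + 1.95x2 + 0.55x3 + 0.1x4 + 0.24x5 + 0.61x6 subject to:
  2.1x1 + 36x2 + 6.6x3 + 1.6x4 + 1.2x5 + 2.9x6 ≥ 31.2   (calcium)
  390x1 + 700x2 + 378x3 + 40x4 + 146x5 + 429x6 ≥ 1339   (crude protein)
  x3 ≤ 1.6
  x1, x2, x3, x4, x5, x6 ≥ 0.
The optimal basis is {cottonseed meal, fish meal}; canola meal, oat hulls, barley bran, soybean meal drop out. There the calcium and crude protein constraints are tight.
That vertex is x1 = 2.097, x2 = 0.7443.
Total cost: 0.38·2.097 + 1.95·0.7443 = 2.2482.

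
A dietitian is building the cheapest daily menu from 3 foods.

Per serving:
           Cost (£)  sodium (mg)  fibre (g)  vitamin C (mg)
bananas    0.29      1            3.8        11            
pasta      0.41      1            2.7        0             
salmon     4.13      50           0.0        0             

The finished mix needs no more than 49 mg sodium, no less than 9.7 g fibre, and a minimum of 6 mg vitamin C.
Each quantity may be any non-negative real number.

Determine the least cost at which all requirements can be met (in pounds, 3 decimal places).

£0.740

Let x1 = servings of bananas, x2 = servings of pasta, x3 = servings of salmon.
Minimize 0.29x1 + 0.41x2 + 4.13x3 with:
  1x1 + 1x2 + 50x3 ≤ 49   (sodium)
  3.8x1 + 2.7x2 ≥ 9.7   (fibre)
  11x1 ≥ 6   (vitamin C)
  x1, x2, x3 ≥ 0.
The cheapest feasible vertex uses only bananas; pasta, salmon are not used. The fibre requirement is met with equality.
Optimal quantities: bananas = 2.553 servings.
Total cost: 0.29·2.553 = 0.74037.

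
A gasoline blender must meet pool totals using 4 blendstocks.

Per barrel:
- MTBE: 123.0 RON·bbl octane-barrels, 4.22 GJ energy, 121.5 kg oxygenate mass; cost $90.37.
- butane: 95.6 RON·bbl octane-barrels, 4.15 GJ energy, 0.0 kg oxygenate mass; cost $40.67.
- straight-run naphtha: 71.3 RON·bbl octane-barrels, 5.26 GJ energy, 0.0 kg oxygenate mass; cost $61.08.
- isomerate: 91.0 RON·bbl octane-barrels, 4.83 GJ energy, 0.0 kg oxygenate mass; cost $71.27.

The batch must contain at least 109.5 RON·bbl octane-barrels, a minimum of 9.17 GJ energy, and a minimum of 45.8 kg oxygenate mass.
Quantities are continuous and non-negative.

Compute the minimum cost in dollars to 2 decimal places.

Set it up as a linear program. Let x1 = barrels of MTBE, x2 = barrels of butane, x3 = barrels of straight-run naphtha, x4 = barrels of isomerate.
Minimize 90.37x1 + 40.67x2 + 61.08x3 + 71.27x4 with:
  123x1 + 95.6x2 + 71.3x3 + 91x4 ≥ 109.5   (octane-barrels)
  4.22x1 + 4.15x2 + 5.26x3 + 4.83x4 ≥ 9.17   (energy)
  121.5x1 ≥ 45.8   (oxygenate mass)
  x1, x2, x3, x4 ≥ 0.
At the optimum only MTBE, butane are positive (straight-run naphtha, isomerate = 0). Binding constraints: energy and oxygenate mass.
Optimal quantities: MTBE = 0.37695 barrels, butane = 1.8263 barrels.
Hence cost = 90.37·0.37695 + 40.67·1.8263 = $108.3406.

$108.34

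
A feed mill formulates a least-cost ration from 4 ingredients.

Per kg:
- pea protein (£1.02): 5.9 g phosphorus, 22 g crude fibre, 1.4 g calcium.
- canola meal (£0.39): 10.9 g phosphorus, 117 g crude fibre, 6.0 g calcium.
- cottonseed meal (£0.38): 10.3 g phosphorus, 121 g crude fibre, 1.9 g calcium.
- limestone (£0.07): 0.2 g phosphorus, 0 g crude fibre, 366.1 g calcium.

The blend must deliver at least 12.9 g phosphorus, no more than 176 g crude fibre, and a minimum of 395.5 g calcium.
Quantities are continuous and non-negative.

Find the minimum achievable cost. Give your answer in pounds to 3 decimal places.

Set it up as a linear program. Let x1 = kg of pea protein, x2 = kg of canola meal, x3 = kg of cottonseed meal, x4 = kg of limestone.
Minimise 1.02x1 + 0.39x2 + 0.38x3 + 0.07x4 subject to:
  5.9x1 + 10.9x2 + 10.3x3 + 0.2x4 ≥ 12.9   (phosphorus)
  22x1 + 117x2 + 121x3 ≤ 176   (crude fibre)
  1.4x1 + 6x2 + 1.9x3 + 366.1x4 ≥ 395.5   (calcium)
  x1, x2, x3, x4 ≥ 0.
At the optimum only canola meal, limestone are positive (pea protein, cottonseed meal = 0). The phosphorus and calcium requirements are met with equality.
That vertex is x2 = 1.164, x4 = 1.061.
Hence cost = 0.39·1.164 + 0.07·1.061 = £0.52823.

£0.528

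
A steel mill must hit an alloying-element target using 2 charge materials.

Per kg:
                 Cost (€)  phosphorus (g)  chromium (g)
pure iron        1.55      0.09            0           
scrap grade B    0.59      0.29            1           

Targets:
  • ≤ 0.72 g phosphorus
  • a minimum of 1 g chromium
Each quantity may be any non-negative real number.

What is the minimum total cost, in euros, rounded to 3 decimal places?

Set it up as a linear program. Let x1 = kg of pure iron, x2 = kg of scrap grade B.
Minimize 1.55x1 + 0.59x2 with:
  0.09x1 + 0.29x2 ≤ 0.72   (phosphorus)
  1x2 ≥ 1   (chromium)
  x1, x2 ≥ 0.
The minimum-cost mix takes nothing from pure iron — only scrap grade B. There the chromium constraint is tight.
That vertex is x2 = 1.
Objective = 0.59·1 = 0.59000.

€0.590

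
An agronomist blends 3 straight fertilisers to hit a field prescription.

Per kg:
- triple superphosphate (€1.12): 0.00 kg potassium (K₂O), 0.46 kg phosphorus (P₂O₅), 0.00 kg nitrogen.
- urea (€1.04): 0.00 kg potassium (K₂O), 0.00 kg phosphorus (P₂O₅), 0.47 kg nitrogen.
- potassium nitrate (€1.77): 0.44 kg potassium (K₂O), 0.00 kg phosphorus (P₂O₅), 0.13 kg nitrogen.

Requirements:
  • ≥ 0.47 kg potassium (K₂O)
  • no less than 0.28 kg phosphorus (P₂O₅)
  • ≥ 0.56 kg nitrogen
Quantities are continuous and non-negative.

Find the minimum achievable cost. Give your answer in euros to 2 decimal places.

€3.50

Set it up as a linear program. Let x1 = kg of triple superphosphate, x2 = kg of urea, x3 = kg of potassium nitrate.
Minimize 1.12x1 + 1.04x2 + 1.77x3 s.t.:
  0.44x3 ≥ 0.47   (potassium (K₂O))
  0.46x1 ≥ 0.28   (phosphorus (P₂O₅))
  0.47x2 + 0.13x3 ≥ 0.56   (nitrogen)
  x1, x2, x3 ≥ 0.
All 3 inputs are positive at the optimum. There the potassium (K₂O), phosphorus (P₂O₅), nitrogen constraints are tight.
That vertex is x1 = 0.6087, x2 = 0.896, x3 = 1.068.
Cost = 1.12·0.6087 + 1.04·0.896 + 1.77·1.068 = 3.5039.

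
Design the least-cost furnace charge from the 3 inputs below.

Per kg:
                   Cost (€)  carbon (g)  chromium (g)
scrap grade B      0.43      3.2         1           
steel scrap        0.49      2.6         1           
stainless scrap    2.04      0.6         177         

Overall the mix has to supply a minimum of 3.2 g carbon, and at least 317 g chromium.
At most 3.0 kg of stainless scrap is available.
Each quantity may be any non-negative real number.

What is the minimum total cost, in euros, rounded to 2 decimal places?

€3.93

Let x1 = kg of scrap grade B, x2 = kg of steel scrap, x3 = kg of stainless scrap.
min 0.43x1 + 0.49x2 + 2.04x3 with:
  3.2x1 + 2.6x2 + 0.6x3 ≥ 3.2   (carbon)
  1x1 + 1x2 + 177x3 ≥ 317   (chromium)
  x3 ≤ 3
  x1, x2, x3 ≥ 0.
The optimal basis is {scrap grade B, stainless scrap}; steel scrap drops out. There the carbon and chromium constraints are tight.
That vertex is x1 = 0.6649, x3 = 1.787.
Total cost: 0.43·0.6649 + 2.04·1.787 = 3.9314.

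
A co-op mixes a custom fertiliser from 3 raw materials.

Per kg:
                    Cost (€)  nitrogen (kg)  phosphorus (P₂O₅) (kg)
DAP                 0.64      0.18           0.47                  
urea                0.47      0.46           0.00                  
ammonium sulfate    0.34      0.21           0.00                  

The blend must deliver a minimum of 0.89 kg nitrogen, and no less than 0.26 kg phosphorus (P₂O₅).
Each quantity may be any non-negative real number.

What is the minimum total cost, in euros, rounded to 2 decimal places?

€1.16

Set it up as a linear program. Let x1 = kg of DAP, x2 = kg of urea, x3 = kg of ammonium sulfate.
min 0.64x1 + 0.47x2 + 0.34x3 subject to:
  0.18x1 + 0.46x2 + 0.21x3 ≥ 0.89   (nitrogen)
  0.47x1 ≥ 0.26   (phosphorus (P₂O₅))
  x1, x2, x3 ≥ 0.
The minimum-cost mix takes nothing from ammonium sulfate — only DAP, urea. The nitrogen and phosphorus (P₂O₅) requirements are met with equality.
That vertex is x1 = 0.5532, x2 = 1.718.
Total cost: 0.64·0.5532 + 0.47·1.718 = 1.1615.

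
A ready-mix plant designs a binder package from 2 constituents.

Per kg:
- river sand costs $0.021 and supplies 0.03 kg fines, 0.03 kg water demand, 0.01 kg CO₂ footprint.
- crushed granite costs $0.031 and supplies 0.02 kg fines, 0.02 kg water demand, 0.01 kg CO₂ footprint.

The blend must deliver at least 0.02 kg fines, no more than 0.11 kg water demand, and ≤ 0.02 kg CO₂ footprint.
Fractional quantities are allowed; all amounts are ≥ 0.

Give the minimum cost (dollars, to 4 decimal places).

Let x1 = kg of river sand, x2 = kg of crushed granite.
Minimize 0.021x1 + 0.031x2 with:
  0.03x1 + 0.02x2 ≥ 0.02   (fines)
  0.03x1 + 0.02x2 ≤ 0.11   (water demand)
  0.01x1 + 0.01x2 ≤ 0.02   (CO₂ footprint)
  x1, x2 ≥ 0.
At the optimum only river sand is positive (crushed granite = 0). The fines requirement is met with equality.
That vertex is x1 = 0.6667.
Total cost: 0.021·0.6667 = 0.014001.

$0.0140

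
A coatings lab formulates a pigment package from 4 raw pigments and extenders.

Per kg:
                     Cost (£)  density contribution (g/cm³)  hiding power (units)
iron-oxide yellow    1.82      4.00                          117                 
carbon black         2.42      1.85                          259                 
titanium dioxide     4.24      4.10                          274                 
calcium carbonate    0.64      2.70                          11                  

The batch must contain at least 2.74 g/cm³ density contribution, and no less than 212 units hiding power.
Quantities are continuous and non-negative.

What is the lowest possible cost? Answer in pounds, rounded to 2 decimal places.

£2.23

Let x1 = kg of iron-oxide yellow, x2 = kg of carbon black, x3 = kg of titanium dioxide, x4 = kg of calcium carbonate.
Minimize 1.82x1 + 2.42x2 + 4.24x3 + 0.64x4 with:
  4x1 + 1.85x2 + 4.1x3 + 2.7x4 ≥ 2.74   (density contribution)
  117x1 + 259x2 + 274x3 + 11x4 ≥ 212   (hiding power)
  x1, x2, x3, x4 ≥ 0.
At the optimum only carbon black, calcium carbonate are positive (iron-oxide yellow, titanium dioxide = 0). Binding constraints: density contribution and hiding power.
Optimal quantities: carbon black = 0.7987 kg, calcium carbonate = 0.4676 kg.
Hence cost = 2.42·0.7987 + 0.64·0.4676 = £2.2321.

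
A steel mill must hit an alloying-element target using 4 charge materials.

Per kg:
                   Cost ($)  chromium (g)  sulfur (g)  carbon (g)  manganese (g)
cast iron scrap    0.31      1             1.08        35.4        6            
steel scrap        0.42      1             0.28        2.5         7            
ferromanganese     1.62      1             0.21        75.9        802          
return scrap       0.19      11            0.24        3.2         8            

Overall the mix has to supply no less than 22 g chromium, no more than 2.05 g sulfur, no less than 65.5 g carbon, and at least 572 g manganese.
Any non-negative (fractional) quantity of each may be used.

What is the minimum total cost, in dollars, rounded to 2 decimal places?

$1.55

Treat it as an LP. Let x1 = kg of cast iron scrap, x2 = kg of steel scrap, x3 = kg of ferromanganese, x4 = kg of return scrap.
Minimise 0.31x1 + 0.42x2 + 1.62x3 + 0.19x4 with:
  1x1 + 1x2 + 1x3 + 11x4 ≥ 22   (chromium)
  1.08x1 + 0.28x2 + 0.21x3 + 0.24x4 ≤ 2.05   (sulfur)
  35.4x1 + 2.5x2 + 75.9x3 + 3.2x4 ≥ 65.5   (carbon)
  6x1 + 7x2 + 802x3 + 8x4 ≥ 572   (manganese)
  x1, x2, x3, x4 ≥ 0.
The cheapest feasible vertex uses only cast iron scrap, ferromanganese, return scrap; steel scrap is not used. Binding constraints: chromium, carbon, manganese.
Optimal quantities: cast iron scrap = 0.1917 kg, ferromanganese = 0.6926 kg, return scrap = 1.92 kg.
Hence cost = 0.31·0.1917 + 1.62·0.6926 + 0.19·1.92 = $1.5462.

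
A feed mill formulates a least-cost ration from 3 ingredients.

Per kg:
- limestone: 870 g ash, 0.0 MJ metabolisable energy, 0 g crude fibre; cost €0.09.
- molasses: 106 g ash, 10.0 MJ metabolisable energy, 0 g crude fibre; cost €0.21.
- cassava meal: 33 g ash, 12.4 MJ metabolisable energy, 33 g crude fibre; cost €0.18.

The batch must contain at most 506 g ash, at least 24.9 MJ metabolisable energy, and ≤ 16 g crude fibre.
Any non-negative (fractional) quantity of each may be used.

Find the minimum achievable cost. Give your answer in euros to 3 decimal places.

Treat it as an LP. Let x1 = kg of limestone, x2 = kg of molasses, x3 = kg of cassava meal.
min 0.09x1 + 0.21x2 + 0.18x3 with:
  870x1 + 106x2 + 33x3 ≤ 506   (ash)
  10x2 + 12.4x3 ≥ 24.9   (metabolisable energy)
  33x3 ≤ 16   (crude fibre)
  x1, x2, x3 ≥ 0.
The optimal basis is {molasses, cassava meal}; limestone drops out. The metabolisable energy and crude fibre requirements are met with equality.
Solving gives x2 = 1.889, x3 = 0.4848.
Objective = 0.21·1.889 + 0.18·0.4848 = 0.48395.

€0.484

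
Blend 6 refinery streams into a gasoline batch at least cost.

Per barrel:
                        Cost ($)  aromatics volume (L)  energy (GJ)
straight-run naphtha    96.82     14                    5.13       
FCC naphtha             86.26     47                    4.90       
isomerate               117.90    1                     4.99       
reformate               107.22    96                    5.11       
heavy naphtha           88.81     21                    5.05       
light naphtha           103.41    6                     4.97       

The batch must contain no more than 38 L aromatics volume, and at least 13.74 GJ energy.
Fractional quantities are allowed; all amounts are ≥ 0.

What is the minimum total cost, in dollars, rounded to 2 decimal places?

Let x1 = barrels of straight-run naphtha, x2 = barrels of FCC naphtha, x3 = barrels of isomerate, x4 = barrels of reformate, x5 = barrels of heavy naphtha, x6 = barrels of light naphtha.
Minimise 96.82x1 + 86.26x2 + 117.9x3 + 107.22x4 + 88.81x5 + 103.41x6 with:
  14x1 + 47x2 + 1x3 + 96x4 + 21x5 + 6x6 ≤ 38   (aromatics volume)
  5.13x1 + 4.9x2 + 4.99x3 + 5.11x4 + 5.05x5 + 4.97x6 ≥ 13.74   (energy)
  x1, x2, x3, x4, x5, x6 ≥ 0.
The minimum-cost mix takes nothing from FCC naphtha, isomerate, reformate, light naphtha — only straight-run naphtha, heavy naphtha. Binding constraints: aromatics volume and energy.
So straight-run naphtha = 2.6098 barrels, heavy naphtha = 0.069673 barrels.
Total cost: 96.82·2.6098 + 88.81·0.069673 = 258.8685.

$258.87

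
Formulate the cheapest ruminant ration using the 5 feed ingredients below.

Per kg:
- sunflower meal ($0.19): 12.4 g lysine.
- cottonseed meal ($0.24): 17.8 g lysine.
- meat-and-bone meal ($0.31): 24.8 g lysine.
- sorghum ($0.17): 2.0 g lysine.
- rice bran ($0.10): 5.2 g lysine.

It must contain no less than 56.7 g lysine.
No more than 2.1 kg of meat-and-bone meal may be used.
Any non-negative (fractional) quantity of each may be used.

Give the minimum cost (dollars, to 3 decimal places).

$0.713

Let x1 = kg of sunflower meal, x2 = kg of cottonseed meal, x3 = kg of meat-and-bone meal, x4 = kg of sorghum, x5 = kg of rice bran.
Minimise 0.19x1 + 0.24x2 + 0.31x3 + 0.17x4 + 0.1x5 subject to:
  12.4x1 + 17.8x2 + 24.8x3 + 2x4 + 5.2x5 ≥ 56.7   (lysine)
  x3 ≤ 2.1
  x1, x2, x3, x4, x5 ≥ 0.
The minimum-cost mix takes nothing from sunflower meal, sorghum, rice bran — only cottonseed meal, meat-and-bone meal. Binding constraints: lysine and the meat-and-bone meal cap.
So cottonseed meal = 0.2596 kg, meat-and-bone meal = 2.1 kg.
Total cost: 0.24·0.2596 + 0.31·2.1 = 0.71330.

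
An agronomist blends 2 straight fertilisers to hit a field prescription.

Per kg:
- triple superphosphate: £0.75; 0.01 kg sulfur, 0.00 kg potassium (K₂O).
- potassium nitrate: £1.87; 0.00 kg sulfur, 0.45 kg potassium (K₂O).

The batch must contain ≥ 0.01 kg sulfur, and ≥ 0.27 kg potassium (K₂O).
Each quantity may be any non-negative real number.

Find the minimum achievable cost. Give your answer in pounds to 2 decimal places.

This is a linear program. Let x1 = kg of triple superphosphate, x2 = kg of potassium nitrate.
min 0.75x1 + 1.87x2 subject to:
  0.01x1 ≥ 0.01   (sulfur)
  0.45x2 ≥ 0.27   (potassium (K₂O))
  x1, x2 ≥ 0.
Both inputs are positive at the optimum. Binding constraints: sulfur and potassium (K₂O).
Optimal quantities: triple superphosphate = 1 kg, potassium nitrate = 0.6 kg.
Objective = 0.75·1 + 1.87·0.6 = 1.8720.

£1.87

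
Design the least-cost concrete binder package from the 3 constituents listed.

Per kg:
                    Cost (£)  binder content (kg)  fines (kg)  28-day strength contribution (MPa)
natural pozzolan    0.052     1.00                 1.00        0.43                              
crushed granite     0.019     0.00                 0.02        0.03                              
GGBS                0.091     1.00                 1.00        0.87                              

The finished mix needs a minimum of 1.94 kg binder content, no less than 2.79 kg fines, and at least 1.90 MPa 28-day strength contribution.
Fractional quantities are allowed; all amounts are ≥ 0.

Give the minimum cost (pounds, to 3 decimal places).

Treat it as an LP. Let x1 = kg of natural pozzolan, x2 = kg of crushed granite, x3 = kg of GGBS.
Minimize 0.052x1 + 0.019x2 + 0.091x3 s.t.:
  1x1 + 1x3 ≥ 1.94   (binder content)
  1x1 + 0.02x2 + 1x3 ≥ 2.79   (fines)
  0.43x1 + 0.03x2 + 0.87x3 ≥ 1.9   (28-day strength contribution)
  x1, x2, x3 ≥ 0.
The minimum-cost mix takes nothing from crushed granite — only natural pozzolan, GGBS. Binding constraints: fines and 28-day strength contribution.
So natural pozzolan = 1.198 kg, GGBS = 1.592 kg.
Objective = 0.052·1.198 + 0.091·1.592 = 0.20717.

£0.207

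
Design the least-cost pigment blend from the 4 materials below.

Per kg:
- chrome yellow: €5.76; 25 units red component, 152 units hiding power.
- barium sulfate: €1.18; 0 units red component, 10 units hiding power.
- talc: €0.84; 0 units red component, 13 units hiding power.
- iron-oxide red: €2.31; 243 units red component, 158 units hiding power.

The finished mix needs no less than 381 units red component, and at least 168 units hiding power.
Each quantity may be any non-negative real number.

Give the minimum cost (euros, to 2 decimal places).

€3.62

Let x1 = kg of chrome yellow, x2 = kg of barium sulfate, x3 = kg of talc, x4 = kg of iron-oxide red.
Minimize 5.76x1 + 1.18x2 + 0.84x3 + 2.31x4 subject to:
  25x1 + 243x4 ≥ 381   (red component)
  152x1 + 10x2 + 13x3 + 158x4 ≥ 168   (hiding power)
  x1, x2, x3, x4 ≥ 0.
The minimum-cost mix takes nothing from chrome yellow, barium sulfate, talc — only iron-oxide red. Binding constraint: red component.
Optimal quantities: iron-oxide red = 1.568 kg.
Hence cost = 2.31·1.568 = €3.6221.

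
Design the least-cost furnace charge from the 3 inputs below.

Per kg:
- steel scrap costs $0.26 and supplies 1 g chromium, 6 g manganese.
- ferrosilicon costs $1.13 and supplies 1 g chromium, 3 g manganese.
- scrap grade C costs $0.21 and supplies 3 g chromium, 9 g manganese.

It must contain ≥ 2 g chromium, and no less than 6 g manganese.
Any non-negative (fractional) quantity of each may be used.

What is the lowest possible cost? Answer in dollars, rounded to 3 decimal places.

$0.140

Treat it as an LP. Let x1 = kg of steel scrap, x2 = kg of ferrosilicon, x3 = kg of scrap grade C.
min 0.26x1 + 1.13x2 + 0.21x3 subject to:
  1x1 + 1x2 + 3x3 ≥ 2   (chromium)
  6x1 + 3x2 + 9x3 ≥ 6   (manganese)
  x1, x2, x3 ≥ 0.
The optimal basis is {scrap grade C}; steel scrap, ferrosilicon drop out. There the chromium and manganese constraints are tight.
So scrap grade C = 0.6667 kg.
Objective = 0.21·0.6667 = 0.14001.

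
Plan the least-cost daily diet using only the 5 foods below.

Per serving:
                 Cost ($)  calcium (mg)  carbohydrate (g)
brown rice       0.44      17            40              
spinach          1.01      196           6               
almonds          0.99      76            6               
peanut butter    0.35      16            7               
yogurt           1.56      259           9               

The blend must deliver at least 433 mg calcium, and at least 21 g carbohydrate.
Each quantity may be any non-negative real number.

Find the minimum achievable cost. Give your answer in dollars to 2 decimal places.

Treat it as an LP. Let x1 = servings of brown rice, x2 = servings of spinach, x3 = servings of almonds, x4 = servings of peanut butter, x5 = servings of yogurt.
Minimize 0.44x1 + 1.01x2 + 0.99x3 + 0.35x4 + 1.56x5 with:
  17x1 + 196x2 + 76x3 + 16x4 + 259x5 ≥ 433   (calcium)
  40x1 + 6x2 + 6x3 + 7x4 + 9x5 ≥ 21   (carbohydrate)
  x1, x2, x3, x4, x5 ≥ 0.
The cheapest feasible vertex uses only brown rice, spinach; almonds, peanut butter, yogurt are not used. There the calcium and carbohydrate constraints are tight.
Optimal quantities: brown rice = 0.1962 servings, spinach = 2.192 servings.
Total cost: 0.44·0.1962 + 1.01·2.192 = 2.3002.

$2.30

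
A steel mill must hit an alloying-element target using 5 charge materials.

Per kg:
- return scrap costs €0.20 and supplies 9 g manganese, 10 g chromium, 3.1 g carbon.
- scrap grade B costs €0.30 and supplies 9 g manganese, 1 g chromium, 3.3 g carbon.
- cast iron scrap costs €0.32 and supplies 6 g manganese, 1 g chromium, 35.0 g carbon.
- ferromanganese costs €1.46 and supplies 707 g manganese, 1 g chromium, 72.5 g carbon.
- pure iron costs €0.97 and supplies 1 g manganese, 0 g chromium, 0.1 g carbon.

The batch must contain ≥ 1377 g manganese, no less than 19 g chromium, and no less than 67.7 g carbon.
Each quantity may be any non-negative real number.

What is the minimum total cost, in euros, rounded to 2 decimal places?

€3.15

Let x1 = kg of return scrap, x2 = kg of scrap grade B, x3 = kg of cast iron scrap, x4 = kg of ferromanganese, x5 = kg of pure iron.
min 0.2x1 + 0.3x2 + 0.32x3 + 1.46x4 + 0.97x5 subject to:
  9x1 + 9x2 + 6x3 + 707x4 + 1x5 ≥ 1377   (manganese)
  10x1 + 1x2 + 1x3 + 1x4 ≥ 19   (chromium)
  3.1x1 + 3.3x2 + 35x3 + 72.5x4 + 0.1x5 ≥ 67.7   (carbon)
  x1, x2, x3, x4, x5 ≥ 0.
The cheapest feasible vertex uses only return scrap, ferromanganese; scrap grade B, cast iron scrap, pure iron are not used. The manganese and chromium requirements are met with equality.
That vertex is x1 = 1.707, x4 = 1.926.
Objective = 0.2·1.707 + 1.46·1.926 = 3.1534.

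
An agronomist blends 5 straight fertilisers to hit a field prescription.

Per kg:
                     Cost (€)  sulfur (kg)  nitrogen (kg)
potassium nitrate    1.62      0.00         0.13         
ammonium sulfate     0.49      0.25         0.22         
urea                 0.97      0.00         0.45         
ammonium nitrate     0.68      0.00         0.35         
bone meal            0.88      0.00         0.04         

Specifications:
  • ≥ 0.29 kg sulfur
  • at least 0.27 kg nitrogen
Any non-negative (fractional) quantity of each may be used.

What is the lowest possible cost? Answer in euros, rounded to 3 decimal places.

€0.597

Let x1 = kg of potassium nitrate, x2 = kg of ammonium sulfate, x3 = kg of urea, x4 = kg of ammonium nitrate, x5 = kg of bone meal.
Minimize 1.62x1 + 0.49x2 + 0.97x3 + 0.68x4 + 0.88x5 s.t.:
  0.25x2 ≥ 0.29   (sulfur)
  0.13x1 + 0.22x2 + 0.45x3 + 0.35x4 + 0.04x5 ≥ 0.27   (nitrogen)
  x1, x2, x3, x4, x5 ≥ 0.
The optimal basis is {ammonium sulfate, ammonium nitrate}; potassium nitrate, urea, bone meal drop out. Binding constraints: sulfur and nitrogen.
Optimal quantities: ammonium sulfate = 1.16 kg, ammonium nitrate = 0.04229 kg.
Objective = 0.49·1.16 + 0.68·0.04229 = 0.59716.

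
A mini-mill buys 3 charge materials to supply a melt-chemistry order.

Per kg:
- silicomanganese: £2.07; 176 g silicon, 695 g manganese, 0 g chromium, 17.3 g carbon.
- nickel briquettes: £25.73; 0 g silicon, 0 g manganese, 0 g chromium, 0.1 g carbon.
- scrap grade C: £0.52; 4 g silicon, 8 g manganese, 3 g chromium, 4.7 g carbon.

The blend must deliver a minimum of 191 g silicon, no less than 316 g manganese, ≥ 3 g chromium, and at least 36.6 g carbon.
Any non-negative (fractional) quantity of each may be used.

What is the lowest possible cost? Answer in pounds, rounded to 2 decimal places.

Let x1 = kg of silicomanganese, x2 = kg of nickel briquettes, x3 = kg of scrap grade C.
Minimize 2.07x1 + 25.73x2 + 0.52x3 subject to:
  176x1 + 4x3 ≥ 191   (silicon)
  695x1 + 8x3 ≥ 316   (manganese)
  3x3 ≥ 3   (chromium)
  17.3x1 + 0.1x2 + 4.7x3 ≥ 36.6   (carbon)
  x1, x2, x3 ≥ 0.
At the optimum only silicomanganese, scrap grade C are positive (nickel briquettes = 0). There the silicon and carbon constraints are tight.
Solving gives x1 = 0.9912, x3 = 4.139.
Hence cost = 2.07·0.9912 + 0.52·4.139 = £4.2041.

£4.20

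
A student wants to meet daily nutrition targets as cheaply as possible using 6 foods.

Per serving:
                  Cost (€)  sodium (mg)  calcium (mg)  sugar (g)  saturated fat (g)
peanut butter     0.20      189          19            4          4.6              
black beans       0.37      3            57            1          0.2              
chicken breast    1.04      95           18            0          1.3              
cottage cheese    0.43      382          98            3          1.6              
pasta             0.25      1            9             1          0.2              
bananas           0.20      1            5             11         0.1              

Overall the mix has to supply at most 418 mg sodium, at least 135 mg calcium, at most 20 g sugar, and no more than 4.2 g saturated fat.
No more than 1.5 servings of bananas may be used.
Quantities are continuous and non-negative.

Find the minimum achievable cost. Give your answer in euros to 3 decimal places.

€0.652

Let x1 = servings of peanut butter, x2 = servings of black beans, x3 = servings of chicken breast, x4 = servings of cottage cheese, x5 = servings of pasta, x6 = servings of bananas.
Minimize 0.2x1 + 0.37x2 + 1.04x3 + 0.43x4 + 0.25x5 + 0.2x6 subject to:
  189x1 + 3x2 + 95x3 + 382x4 + 1x5 + 1x6 ≤ 418   (sodium)
  19x1 + 57x2 + 18x3 + 98x4 + 9x5 + 5x6 ≥ 135   (calcium)
  4x1 + 1x2 + 3x4 + 1x5 + 11x6 ≤ 20   (sugar)
  4.6x1 + 0.2x2 + 1.3x3 + 1.6x4 + 0.2x5 + 0.1x6 ≤ 4.2   (saturated fat)
  x6 ≤ 1.5
  x1, x2, x3, x4, x5, x6 ≥ 0.
The cheapest feasible vertex uses only black beans, cottage cheese; peanut butter, chicken breast, pasta, bananas are not used. The sodium and calcium requirements are met with equality.
Solving gives x2 = 0.49376, x4 = 1.0904.
Total cost: 0.37·0.49376 + 0.43·1.0904 = 0.65156.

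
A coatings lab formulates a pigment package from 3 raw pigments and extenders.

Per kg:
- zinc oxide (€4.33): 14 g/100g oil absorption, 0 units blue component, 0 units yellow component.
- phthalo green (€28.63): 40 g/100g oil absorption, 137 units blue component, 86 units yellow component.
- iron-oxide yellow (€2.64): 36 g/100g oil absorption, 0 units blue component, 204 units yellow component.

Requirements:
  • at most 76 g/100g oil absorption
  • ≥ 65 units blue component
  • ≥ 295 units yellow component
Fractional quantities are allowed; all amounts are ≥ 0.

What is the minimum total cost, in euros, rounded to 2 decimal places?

Let x1 = kg of zinc oxide, x2 = kg of phthalo green, x3 = kg of iron-oxide yellow.
Minimise 4.33x1 + 28.63x2 + 2.64x3 with:
  14x1 + 40x2 + 36x3 ≤ 76   (oil absorption)
  137x2 ≥ 65   (blue component)
  86x2 + 204x3 ≥ 295   (yellow component)
  x1, x2, x3 ≥ 0.
The minimum-cost mix takes nothing from zinc oxide — only phthalo green, iron-oxide yellow. Binding constraints: blue component and yellow component.
Optimal quantities: phthalo green = 0.4745 kg, iron-oxide yellow = 1.246 kg.
Total cost: 28.63·0.4745 + 2.64·1.246 = 16.8744.

€16.87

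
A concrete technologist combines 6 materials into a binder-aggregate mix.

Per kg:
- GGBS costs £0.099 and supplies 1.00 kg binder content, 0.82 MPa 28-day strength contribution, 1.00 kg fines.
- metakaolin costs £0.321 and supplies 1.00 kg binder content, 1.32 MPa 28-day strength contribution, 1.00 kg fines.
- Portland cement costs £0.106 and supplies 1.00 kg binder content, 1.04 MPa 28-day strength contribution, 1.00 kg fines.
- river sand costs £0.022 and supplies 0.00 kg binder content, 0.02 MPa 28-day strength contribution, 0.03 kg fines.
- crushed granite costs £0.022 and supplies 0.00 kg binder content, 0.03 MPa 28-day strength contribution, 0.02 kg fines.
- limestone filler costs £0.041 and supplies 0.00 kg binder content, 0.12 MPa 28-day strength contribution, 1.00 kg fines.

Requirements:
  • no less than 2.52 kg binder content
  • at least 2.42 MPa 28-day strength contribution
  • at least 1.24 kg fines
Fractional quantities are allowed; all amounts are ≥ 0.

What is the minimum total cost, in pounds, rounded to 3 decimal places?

£0.261

Let x1 = kg of GGBS, x2 = kg of metakaolin, x3 = kg of Portland cement, x4 = kg of river sand, x5 = kg of crushed granite, x6 = kg of limestone filler.
min 0.099x1 + 0.321x2 + 0.106x3 + 0.022x4 + 0.022x5 + 0.041x6 subject to:
  1x1 + 1x2 + 1x3 ≥ 2.52   (binder content)
  0.82x1 + 1.32x2 + 1.04x3 + 0.02x4 + 0.03x5 + 0.12x6 ≥ 2.42   (28-day strength contribution)
  1x1 + 1x2 + 1x3 + 0.03x4 + 0.02x5 + 1x6 ≥ 1.24   (fines)
  x1, x2, x3, x4, x5, x6 ≥ 0.
The minimum-cost mix takes nothing from metakaolin, river sand, crushed granite, limestone filler — only GGBS, Portland cement. Binding constraints: binder content and 28-day strength contribution.
Optimal quantities: GGBS = 0.9127 kg, Portland cement = 1.607 kg.
Objective = 0.099·0.9127 + 0.106·1.607 = 0.26070.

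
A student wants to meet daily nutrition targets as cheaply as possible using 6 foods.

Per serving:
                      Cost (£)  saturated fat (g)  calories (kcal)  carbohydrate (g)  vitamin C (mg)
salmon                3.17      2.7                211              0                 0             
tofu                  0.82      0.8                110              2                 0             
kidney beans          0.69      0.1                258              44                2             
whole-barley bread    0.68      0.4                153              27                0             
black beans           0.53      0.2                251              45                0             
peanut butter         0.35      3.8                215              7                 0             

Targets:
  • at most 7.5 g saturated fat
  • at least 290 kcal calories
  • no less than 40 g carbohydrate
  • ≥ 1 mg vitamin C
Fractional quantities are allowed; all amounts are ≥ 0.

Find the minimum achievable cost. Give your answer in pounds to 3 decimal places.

£0.649

Treat it as an LP. Let x1 = servings of salmon, x2 = servings of tofu, x3 = servings of kidney beans, x4 = servings of whole-barley bread, x5 = servings of black beans, x6 = servings of peanut butter.
Minimise 3.17x1 + 0.82x2 + 0.69x3 + 0.68x4 + 0.53x5 + 0.35x6 with:
  2.7x1 + 0.8x2 + 0.1x3 + 0.4x4 + 0.2x5 + 3.8x6 ≤ 7.5   (saturated fat)
  211x1 + 110x2 + 258x3 + 153x4 + 251x5 + 215x6 ≥ 290   (calories)
  2x2 + 44x3 + 27x4 + 45x5 + 7x6 ≥ 40   (carbohydrate)
  2x3 ≥ 1   (vitamin C)
  x1, x2, x3, x4, x5, x6 ≥ 0.
The optimal basis is {kidney beans, black beans, peanut butter}; salmon, tofu, whole-barley bread drop out. The calories, carbohydrate, vitamin C requirements are met with equality.
Solving gives x3 = 0.5, x5 = 0.3464, x6 = 0.3444.
Hence cost = 0.69·0.5 + 0.53·0.3464 + 0.35·0.3444 = £0.64913.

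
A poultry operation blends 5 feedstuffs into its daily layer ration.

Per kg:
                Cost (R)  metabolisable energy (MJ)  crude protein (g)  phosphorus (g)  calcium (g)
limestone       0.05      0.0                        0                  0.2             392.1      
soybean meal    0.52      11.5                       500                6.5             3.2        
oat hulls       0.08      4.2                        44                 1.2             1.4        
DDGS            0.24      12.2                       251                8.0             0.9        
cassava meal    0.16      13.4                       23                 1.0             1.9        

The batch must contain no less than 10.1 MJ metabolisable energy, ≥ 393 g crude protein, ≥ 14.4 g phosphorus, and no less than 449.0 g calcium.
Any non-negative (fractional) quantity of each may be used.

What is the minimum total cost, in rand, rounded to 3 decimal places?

Set it up as a linear program. Let x1 = kg of limestone, x2 = kg of soybean meal, x3 = kg of oat hulls, x4 = kg of DDGS, x5 = kg of cassava meal.
Minimise 0.05x1 + 0.52x2 + 0.08x3 + 0.24x4 + 0.16x5 s.t.:
  11.5x2 + 4.2x3 + 12.2x4 + 13.4x5 ≥ 10.1   (metabolisable energy)
  500x2 + 44x3 + 251x4 + 23x5 ≥ 393   (crude protein)
  0.2x1 + 6.5x2 + 1.2x3 + 8x4 + 1x5 ≥ 14.4   (phosphorus)
  392.1x1 + 3.2x2 + 1.4x3 + 0.9x4 + 1.9x5 ≥ 449   (calcium)
  x1, x2, x3, x4, x5 ≥ 0.
The cheapest feasible vertex uses only limestone, DDGS; soybean meal, oat hulls, cassava meal are not used. The phosphorus and calcium requirements are met with equality.
Solving gives x1 = 1.141, x4 = 1.771.
Objective = 0.05·1.141 + 0.24·1.771 = 0.48209.

R0.482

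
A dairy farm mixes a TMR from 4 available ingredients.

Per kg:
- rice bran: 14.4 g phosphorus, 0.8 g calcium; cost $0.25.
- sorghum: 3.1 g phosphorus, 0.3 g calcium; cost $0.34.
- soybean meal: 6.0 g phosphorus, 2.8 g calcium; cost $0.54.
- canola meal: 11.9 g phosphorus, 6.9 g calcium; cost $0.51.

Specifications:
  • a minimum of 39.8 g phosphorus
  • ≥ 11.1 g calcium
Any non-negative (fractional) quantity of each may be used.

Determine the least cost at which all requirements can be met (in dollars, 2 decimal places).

Treat it as an LP. Let x1 = kg of rice bran, x2 = kg of sorghum, x3 = kg of soybean meal, x4 = kg of canola meal.
Minimise 0.25x1 + 0.34x2 + 0.54x3 + 0.51x4 subject to:
  14.4x1 + 3.1x2 + 6x3 + 11.9x4 ≥ 39.8   (phosphorus)
  0.8x1 + 0.3x2 + 2.8x3 + 6.9x4 ≥ 11.1   (calcium)
  x1, x2, x3, x4 ≥ 0.
At the optimum only rice bran, canola meal are positive (sorghum, soybean meal = 0). The phosphorus and calcium requirements are met with equality.
That vertex is x1 = 1.586, x4 = 1.425.
Total cost: 0.25·1.586 + 0.51·1.425 = 1.1233.

$1.12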